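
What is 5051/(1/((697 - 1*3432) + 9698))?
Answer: 35170113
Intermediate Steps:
5051/(1/((697 - 1*3432) + 9698)) = 5051/(1/((697 - 3432) + 9698)) = 5051/(1/(-2735 + 9698)) = 5051/(1/6963) = 5051*6963 = 35170113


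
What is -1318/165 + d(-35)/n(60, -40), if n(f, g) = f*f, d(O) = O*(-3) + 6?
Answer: -35011/4400 ≈ -7.9570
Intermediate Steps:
d(O) = 6 - 3*O (d(O) = -3*O + 6 = 6 - 3*O)
n(f, g) = f²
-1318/165 + d(-35)/n(60, -40) = -1318/165 + (6 - 3*(-35))/(60²) = -1318*1/165 + (6 + 105)/3600 = -1318/165 + 111*(1/3600) = -1318/165 + 37/1200 = -35011/4400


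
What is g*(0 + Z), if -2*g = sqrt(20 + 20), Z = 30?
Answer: -30*sqrt(10) ≈ -94.868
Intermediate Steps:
g = -sqrt(10) (g = -sqrt(20 + 20)/2 = -sqrt(10) ≈ -3.1623)
g*(0 + Z) = (-sqrt(10))*(0 + 30) = -sqrt(10)*30 = -30*sqrt(10)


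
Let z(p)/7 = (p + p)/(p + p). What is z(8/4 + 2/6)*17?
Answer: 119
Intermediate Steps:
z(p) = 7 (z(p) = 7*((p + p)/(p + p)) = 7*((2*p)/((2*p))) = 7*((2*p)*(1/(2*p))) = 7*1 = 7)
z(8/4 + 2/6)*17 = 7*17 = 119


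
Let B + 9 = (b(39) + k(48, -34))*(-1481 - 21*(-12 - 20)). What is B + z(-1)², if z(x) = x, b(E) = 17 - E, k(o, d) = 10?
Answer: 9700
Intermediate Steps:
B = 9699 (B = -9 + ((17 - 1*39) + 10)*(-1481 - 21*(-12 - 20)) = -9 + ((17 - 39) + 10)*(-1481 - 21*(-32)) = -9 + (-22 + 10)*(-1481 + 672) = -9 - 12*(-809) = -9 + 9708 = 9699)
B + z(-1)² = 9699 + (-1)² = 9699 + 1 = 9700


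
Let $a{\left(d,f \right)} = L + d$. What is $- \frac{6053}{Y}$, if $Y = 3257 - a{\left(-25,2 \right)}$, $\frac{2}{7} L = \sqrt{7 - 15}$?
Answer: $- \frac{9932973}{5385811} - \frac{42371 i \sqrt{2}}{10771622} \approx -1.8443 - 0.0055629 i$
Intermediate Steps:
$L = 7 i \sqrt{2}$ ($L = \frac{7 \sqrt{7 - 15}}{2} = \frac{7 \sqrt{-8}}{2} = \frac{7 \cdot 2 i \sqrt{2}}{2} = 7 i \sqrt{2} \approx 9.8995 i$)
$a{\left(d,f \right)} = d + 7 i \sqrt{2}$ ($a{\left(d,f \right)} = 7 i \sqrt{2} + d = d + 7 i \sqrt{2}$)
$Y = 3282 - 7 i \sqrt{2}$ ($Y = 3257 - \left(-25 + 7 i \sqrt{2}\right) = 3257 + \left(25 - 7 i \sqrt{2}\right) = 3282 - 7 i \sqrt{2} \approx 3282.0 - 9.8995 i$)
$- \frac{6053}{Y} = - \frac{6053}{3282 - 7 i \sqrt{2}}$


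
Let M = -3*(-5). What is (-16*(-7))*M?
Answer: 1680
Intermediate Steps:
M = 15
(-16*(-7))*M = -16*(-7)*15 = 112*15 = 1680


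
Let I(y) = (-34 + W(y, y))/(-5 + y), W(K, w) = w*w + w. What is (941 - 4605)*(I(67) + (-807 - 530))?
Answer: 143577504/31 ≈ 4.6315e+6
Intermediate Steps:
W(K, w) = w + w² (W(K, w) = w² + w = w + w²)
I(y) = (-34 + y*(1 + y))/(-5 + y)
(941 - 4605)*(I(67) + (-807 - 530)) = (941 - 4605)*((-34 + 67*(1 + 67))/(-5 + 67) + (-807 - 530)) = -3664*((-34 + 67*68)/62 - 1337) = -3664*((-34 + 4556)/62 - 1337) = -3664*((1/62)*4522 - 1337) = -3664*(2261/31 - 1337) = -3664*(-39186/31) = 143577504/31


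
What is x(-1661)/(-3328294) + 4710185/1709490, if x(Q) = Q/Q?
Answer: 783843938245/284484265503 ≈ 2.7553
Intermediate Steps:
x(Q) = 1
x(-1661)/(-3328294) + 4710185/1709490 = 1/(-3328294) + 4710185/1709490 = 1*(-1/3328294) + 4710185*(1/1709490) = -1/3328294 + 942037/341898 = 783843938245/284484265503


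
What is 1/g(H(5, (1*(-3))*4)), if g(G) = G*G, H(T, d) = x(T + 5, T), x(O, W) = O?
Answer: 1/100 ≈ 0.010000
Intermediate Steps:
H(T, d) = 5 + T (H(T, d) = T + 5 = 5 + T)
g(G) = G**2
1/g(H(5, (1*(-3))*4)) = 1/((5 + 5)**2) = 1/(10**2) = 1/100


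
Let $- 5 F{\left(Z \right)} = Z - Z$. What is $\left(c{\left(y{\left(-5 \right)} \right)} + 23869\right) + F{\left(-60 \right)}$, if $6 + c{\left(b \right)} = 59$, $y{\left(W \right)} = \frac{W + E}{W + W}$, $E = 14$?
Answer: $23922$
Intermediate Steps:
$F{\left(Z \right)} = 0$ ($F{\left(Z \right)} = - \frac{Z - Z}{5} = \left(- \frac{1}{5}\right) 0 = 0$)
$y{\left(W \right)} = \frac{14 + W}{2 W}$ ($y{\left(W \right)} = \frac{W + 14}{W + W} = \frac{14 + W}{2 W}$)
$c{\left(b \right)} = 53$ ($c{\left(b \right)} = -6 + 59 = 53$)
$\left(c{\left(y{\left(-5 \right)} \right)} + 23869\right) + F{\left(-60 \right)} = \left(53 + 23869\right) + 0 = 23922 + 0 = 23922$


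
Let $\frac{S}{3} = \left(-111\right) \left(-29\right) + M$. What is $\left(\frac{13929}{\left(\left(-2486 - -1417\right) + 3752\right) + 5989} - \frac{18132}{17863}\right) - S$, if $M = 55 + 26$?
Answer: $- \frac{1533496993377}{154907936} \approx -9899.4$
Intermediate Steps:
$M = 81$
$S = 9900$ ($S = 3 \left(\left(-111\right) \left(-29\right) + 81\right) = 3 \left(3219 + 81\right) = 3 \cdot 3300 = 9900$)
$\left(\frac{13929}{\left(\left(-2486 - -1417\right) + 3752\right) + 5989} - \frac{18132}{17863}\right) - S = \left(\frac{13929}{\left(\left(-2486 - -1417\right) + 3752\right) + 5989} - \frac{18132}{17863}\right) - 9900 = \left(\frac{13929}{\left(\left(-2486 + 1417\right) + 3752\right) + 5989} - \frac{18132}{17863}\right) - 9900 = \left(\frac{13929}{\left(-1069 + 3752\right) + 5989} - \frac{18132}{17863}\right) - 9900 = \left(\frac{13929}{2683 + 5989} - \frac{18132}{17863}\right) - 9900 = \left(\frac{13929}{8672} - \frac{18132}{17863}\right) - 9900 = \frac{91573023}{154907936} - 9900 = - \frac{1533496993377}{154907936}$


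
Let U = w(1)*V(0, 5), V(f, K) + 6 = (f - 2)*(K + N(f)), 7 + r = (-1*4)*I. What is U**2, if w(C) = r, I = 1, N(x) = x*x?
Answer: 30976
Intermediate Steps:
N(x) = x**2
r = -11 (r = -7 - 1*4*1 = -7 - 4*1 = -7 - 4 = -11)
V(f, K) = -6 + (-2 + f)*(K + f**2) (V(f, K) = -6 + (f - 2)*(K + f**2) = -6 + (-2 + f)*(K + f**2))
w(C) = -11
U = 176 (U = -11*(-6 + 0**3 - 2*5 - 2*0**2 + 5*0) = -11*(-6 + 0 - 10 - 2*0 + 0) = -11*(-6 + 0 - 10 + 0 + 0) = -11*(-16) = 176)
U**2 = 176**2 = 30976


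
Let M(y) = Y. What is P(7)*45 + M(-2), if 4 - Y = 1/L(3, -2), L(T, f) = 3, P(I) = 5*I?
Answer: 4736/3 ≈ 1578.7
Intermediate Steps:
Y = 11/3 (Y = 4 - 1/3 = 4 - 1*⅓ = 4 - ⅓ = 11/3 ≈ 3.6667)
M(y) = 11/3
P(7)*45 + M(-2) = (5*7)*45 + 11/3 = 35*45 + 11/3 = 1575 + 11/3 = 4736/3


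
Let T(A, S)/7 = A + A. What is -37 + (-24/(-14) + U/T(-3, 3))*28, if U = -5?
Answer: 43/3 ≈ 14.333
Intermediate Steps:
T(A, S) = 14*A (T(A, S) = 7*(A + A) = 7*(2*A) = 14*A)
-37 + (-24/(-14) + U/T(-3, 3))*28 = -37 + (-24/(-14) - 5/(14*(-3)))*28 = -37 + (-24*(-1/14) - 5/(-42))*28 = -37 + (12/7 - 5*(-1/42))*28 = -37 + (12/7 + 5/42)*28 = -37 + (11/6)*28 = -37 + 154/3 = 43/3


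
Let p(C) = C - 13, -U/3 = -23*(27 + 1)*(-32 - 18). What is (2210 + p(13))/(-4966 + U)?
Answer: -1105/50783 ≈ -0.021759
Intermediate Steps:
U = -96600 (U = -(-69)*(27 + 1)*(-32 - 18) = -(-69)*28*(-50) = -(-69)*(-1400) = -3*32200 = -96600)
p(C) = -13 + C
(2210 + p(13))/(-4966 + U) = (2210 + (-13 + 13))/(-4966 - 96600) = (2210 + 0)/(-101566) = 2210*(-1/101566) = -1105/50783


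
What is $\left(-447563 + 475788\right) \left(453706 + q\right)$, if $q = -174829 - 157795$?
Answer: $3417539450$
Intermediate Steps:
$q = -332624$
$\left(-447563 + 475788\right) \left(453706 + q\right) = \left(-447563 + 475788\right) \left(453706 - 332624\right) = 28225 \cdot 121082 = 3417539450$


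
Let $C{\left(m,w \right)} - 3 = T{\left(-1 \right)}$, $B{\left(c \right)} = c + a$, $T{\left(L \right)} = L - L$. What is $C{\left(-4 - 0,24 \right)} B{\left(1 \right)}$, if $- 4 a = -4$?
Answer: $6$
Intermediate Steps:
$a = 1$ ($a = \left(- \frac{1}{4}\right) \left(-4\right) = 1$)
$T{\left(L \right)} = 0$
$B{\left(c \right)} = 1 + c$ ($B{\left(c \right)} = c + 1 = 1 + c$)
$C{\left(m,w \right)} = 3$ ($C{\left(m,w \right)} = 3 + 0 = 3$)
$C{\left(-4 - 0,24 \right)} B{\left(1 \right)} = 3 \left(1 + 1\right) = 3 \cdot 2 = 6$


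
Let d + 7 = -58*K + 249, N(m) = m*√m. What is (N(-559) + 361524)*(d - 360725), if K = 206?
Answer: -134642744844 + 208188929*I*√559 ≈ -1.3464e+11 + 4.9222e+9*I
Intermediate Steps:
N(m) = m^(3/2)
d = -11706 (d = -7 + (-58*206 + 249) = -7 + (-11948 + 249) = -7 - 11699 = -11706)
(N(-559) + 361524)*(d - 360725) = ((-559)^(3/2) + 361524)*(-11706 - 360725) = (-559*I*√559 + 361524)*(-372431) = (361524 - 559*I*√559)*(-372431) = -134642744844 + 208188929*I*√559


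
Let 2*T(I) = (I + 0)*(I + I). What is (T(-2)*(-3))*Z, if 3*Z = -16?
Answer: 64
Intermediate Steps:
Z = -16/3 (Z = (⅓)*(-16) = -16/3 ≈ -5.3333)
T(I) = I² (T(I) = ((I + 0)*(I + I))/2 = (I*(2*I))/2 = (2*I²)/2 = I²)
(T(-2)*(-3))*Z = ((-2)²*(-3))*(-16/3) = (4*(-3))*(-16/3) = -12*(-16/3) = 64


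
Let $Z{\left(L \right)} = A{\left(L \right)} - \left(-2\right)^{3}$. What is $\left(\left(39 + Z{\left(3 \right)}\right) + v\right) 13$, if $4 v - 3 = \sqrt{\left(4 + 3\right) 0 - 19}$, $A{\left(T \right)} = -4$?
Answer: $\frac{2275}{4} + \frac{13 i \sqrt{19}}{4} \approx 568.75 + 14.166 i$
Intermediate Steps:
$Z{\left(L \right)} = 4$ ($Z{\left(L \right)} = -4 - \left(-2\right)^{3} = -4 - -8 = -4 + 8 = 4$)
$v = \frac{3}{4} + \frac{i \sqrt{19}}{4}$ ($v = \frac{3}{4} + \frac{\sqrt{\left(4 + 3\right) 0 - 19}}{4} = \frac{3}{4} + \frac{\sqrt{7 \cdot 0 - 19}}{4} = \frac{3}{4} + \frac{\sqrt{0 - 19}}{4} = \frac{3}{4} + \frac{\sqrt{-19}}{4} = \frac{3}{4} + \frac{i \sqrt{19}}{4} \approx 0.75 + 1.0897 i$)
$\left(\left(39 + Z{\left(3 \right)}\right) + v\right) 13 = \left(\left(39 + 4\right) + \left(\frac{3}{4} + \frac{i \sqrt{19}}{4}\right)\right) 13 = \left(43 + \left(\frac{3}{4} + \frac{i \sqrt{19}}{4}\right)\right) 13 = \left(\frac{175}{4} + \frac{i \sqrt{19}}{4}\right) 13 = \frac{2275}{4} + \frac{13 i \sqrt{19}}{4}$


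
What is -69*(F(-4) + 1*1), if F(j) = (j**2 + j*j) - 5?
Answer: -1932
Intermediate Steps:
F(j) = -5 + 2*j**2 (F(j) = (j**2 + j**2) - 5 = 2*j**2 - 5 = -5 + 2*j**2)
-69*(F(-4) + 1*1) = -69*((-5 + 2*(-4)**2) + 1*1) = -69*((-5 + 2*16) + 1) = -69*((-5 + 32) + 1) = -69*(27 + 1) = -69*28 = -1932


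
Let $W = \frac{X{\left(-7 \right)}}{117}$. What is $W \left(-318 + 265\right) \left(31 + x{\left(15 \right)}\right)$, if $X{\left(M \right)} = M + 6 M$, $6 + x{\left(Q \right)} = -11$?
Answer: $\frac{36358}{117} \approx 310.75$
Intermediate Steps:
$x{\left(Q \right)} = -17$ ($x{\left(Q \right)} = -6 - 11 = -17$)
$X{\left(M \right)} = 7 M$
$W = - \frac{49}{117}$ ($W = \frac{7 \left(-7\right)}{117} = \left(-49\right) \frac{1}{117} = - \frac{49}{117} \approx -0.4188$)
$W \left(-318 + 265\right) \left(31 + x{\left(15 \right)}\right) = - \frac{49 \left(-318 + 265\right) \left(31 - 17\right)}{117} = - \frac{49 \left(\left(-53\right) 14\right)}{117} = \left(- \frac{49}{117}\right) \left(-742\right) = \frac{36358}{117}$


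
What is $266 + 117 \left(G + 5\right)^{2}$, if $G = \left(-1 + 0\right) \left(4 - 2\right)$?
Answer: $1319$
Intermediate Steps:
$G = -2$ ($G = \left(-1\right) 2 = -2$)
$266 + 117 \left(G + 5\right)^{2} = 266 + 117 \left(-2 + 5\right)^{2} = 266 + 117 \cdot 3^{2} = 266 + 117 \cdot 9 = 266 + 1053 = 1319$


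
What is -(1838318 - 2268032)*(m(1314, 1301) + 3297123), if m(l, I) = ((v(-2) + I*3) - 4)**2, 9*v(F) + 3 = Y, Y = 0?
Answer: 7948301591158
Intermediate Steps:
v(F) = -1/3 (v(F) = -1/3 + (1/9)*0 = -1/3 + 0 = -1/3)
m(l, I) = (-13/3 + 3*I)**2 (m(l, I) = ((-1/3 + I*3) - 4)**2 = ((-1/3 + 3*I) - 4)**2 = (-13/3 + 3*I)**2)
-(1838318 - 2268032)*(m(1314, 1301) + 3297123) = -(1838318 - 2268032)*((-13 + 9*1301)**2/9 + 3297123) = -(-429714)*((-13 + 11709)**2/9 + 3297123) = -(-429714)*((1/9)*11696**2 + 3297123) = -(-429714)*((1/9)*136796416 + 3297123) = -(-429714)*(136796416/9 + 3297123) = -(-429714)*166470523/9 = -1*(-7948301591158) = 7948301591158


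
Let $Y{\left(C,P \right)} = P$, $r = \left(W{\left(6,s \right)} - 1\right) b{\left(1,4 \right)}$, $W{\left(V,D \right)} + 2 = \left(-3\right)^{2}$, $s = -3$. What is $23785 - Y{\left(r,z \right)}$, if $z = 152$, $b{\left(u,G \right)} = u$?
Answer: $23633$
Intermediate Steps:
$W{\left(V,D \right)} = 7$ ($W{\left(V,D \right)} = -2 + \left(-3\right)^{2} = -2 + 9 = 7$)
$r = 6$ ($r = \left(7 - 1\right) 1 = 6 \cdot 1 = 6$)
$23785 - Y{\left(r,z \right)} = 23785 - 152 = 23633$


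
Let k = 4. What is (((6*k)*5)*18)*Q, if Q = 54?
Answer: 116640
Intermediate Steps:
(((6*k)*5)*18)*Q = (((6*4)*5)*18)*54 = ((24*5)*18)*54 = (120*18)*54 = 2160*54 = 116640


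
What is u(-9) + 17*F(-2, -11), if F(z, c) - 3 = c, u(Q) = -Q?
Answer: -127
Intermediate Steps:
F(z, c) = 3 + c
u(-9) + 17*F(-2, -11) = -1*(-9) + 17*(3 - 11) = 9 + 17*(-8) = 9 - 136 = -127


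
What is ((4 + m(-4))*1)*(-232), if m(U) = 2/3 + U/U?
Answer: -3944/3 ≈ -1314.7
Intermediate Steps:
m(U) = 5/3 (m(U) = 2*(1/3) + 1 = 2/3 + 1 = 5/3)
((4 + m(-4))*1)*(-232) = ((4 + 5/3)*1)*(-232) = ((17/3)*1)*(-232) = (17/3)*(-232) = -3944/3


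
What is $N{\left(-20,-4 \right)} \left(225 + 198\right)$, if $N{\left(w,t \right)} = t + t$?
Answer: $-3384$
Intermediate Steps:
$N{\left(w,t \right)} = 2 t$
$N{\left(-20,-4 \right)} \left(225 + 198\right) = 2 \left(-4\right) \left(225 + 198\right) = \left(-8\right) 423 = -3384$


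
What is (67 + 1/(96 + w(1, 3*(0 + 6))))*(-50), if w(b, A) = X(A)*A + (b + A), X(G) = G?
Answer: -1470700/439 ≈ -3350.1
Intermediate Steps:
w(b, A) = A + b + A² (w(b, A) = A*A + (b + A) = A² + (A + b) = A + b + A²)
(67 + 1/(96 + w(1, 3*(0 + 6))))*(-50) = (67 + 1/(96 + (3*(0 + 6) + 1 + (3*(0 + 6))²)))*(-50) = (67 + 1/(96 + (3*6 + 1 + (3*6)²)))*(-50) = (67 + 1/(96 + (18 + 1 + 18²)))*(-50) = (67 + 1/(96 + (18 + 1 + 324)))*(-50) = (67 + 1/(96 + 343))*(-50) = (67 + 1/439)*(-50) = (29414/439)*(-50) = -1470700/439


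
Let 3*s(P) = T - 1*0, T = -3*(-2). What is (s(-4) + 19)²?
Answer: 441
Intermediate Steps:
T = 6
s(P) = 2 (s(P) = (6 - 1*0)/3 = (6 + 0)/3 = (⅓)*6 = 2)
(s(-4) + 19)² = (2 + 19)² = 21² = 441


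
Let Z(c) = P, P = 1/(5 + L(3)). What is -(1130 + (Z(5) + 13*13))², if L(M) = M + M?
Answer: -204204100/121 ≈ -1.6876e+6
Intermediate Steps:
L(M) = 2*M
P = 1/11 (P = 1/(5 + 2*3) = 1/(5 + 6) = 1/11 ≈ 0.090909)
Z(c) = 1/11
-(1130 + (Z(5) + 13*13))² = -(1130 + (1/11 + 13*13))² = -(1130 + (1/11 + 169))² = -(1130 + 1860/11)² = -(14290/11)² = -1*204204100/121 = -204204100/121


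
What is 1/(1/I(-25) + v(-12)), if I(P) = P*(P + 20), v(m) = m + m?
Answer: -125/2999 ≈ -0.041681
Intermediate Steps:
v(m) = 2*m
I(P) = P*(20 + P)
1/(1/I(-25) + v(-12)) = 1/(1/(-25*(20 - 25)) + 2*(-12)) = 1/(1/(-25*(-5)) - 24) = 1/(1/125 - 24) = 1/(-2999/125) = -125/2999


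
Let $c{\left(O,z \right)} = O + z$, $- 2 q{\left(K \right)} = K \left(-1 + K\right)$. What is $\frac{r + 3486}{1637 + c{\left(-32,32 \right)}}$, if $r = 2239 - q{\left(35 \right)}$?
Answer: $\frac{6320}{1637} \approx 3.8607$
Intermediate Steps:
$q{\left(K \right)} = - \frac{K \left(-1 + K\right)}{2}$
$r = 2834$ ($r = 2239 - \frac{1}{2} \cdot 35 \left(1 - 35\right) = 2239 - \frac{1}{2} \cdot 35 \left(-34\right) = 2239 - -595 = 2239 + 595 = 2834$)
$\frac{r + 3486}{1637 + c{\left(-32,32 \right)}} = \frac{2834 + 3486}{1637 + \left(-32 + 32\right)} = \frac{6320}{1637 + 0} = \frac{6320}{1637}$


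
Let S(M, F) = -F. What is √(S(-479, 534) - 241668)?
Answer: I*√242202 ≈ 492.14*I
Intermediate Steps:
√(S(-479, 534) - 241668) = √(-1*534 - 241668) = √(-534 - 241668) = √(-242202) = I*√242202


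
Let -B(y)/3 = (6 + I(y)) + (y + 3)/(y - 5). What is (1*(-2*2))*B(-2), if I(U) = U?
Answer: 324/7 ≈ 46.286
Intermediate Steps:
B(y) = -18 - 3*y - 3*(3 + y)/(-5 + y) (B(y) = -3*((6 + y) + (y + 3)/(y - 5)) = -3*((6 + y) + (3 + y)/(-5 + y)) = -3*(6 + y + (3 + y)/(-5 + y)) = -18 - 3*y - 3*(3 + y)/(-5 + y))
(1*(-2*2))*B(-2) = (1*(-2*2))*(3*(27 - 1*(-2)² - 2*(-2))/(-5 - 2)) = (1*(-4))*(3*(27 - 1*4 + 4)/(-7)) = -12*(-1)*(27 - 4 + 4)/7 = -12*(-1)*27/7 = -4*(-81/7) = 324/7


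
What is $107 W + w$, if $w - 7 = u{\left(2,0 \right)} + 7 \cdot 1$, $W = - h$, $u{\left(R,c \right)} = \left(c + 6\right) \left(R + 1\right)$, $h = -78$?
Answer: $8378$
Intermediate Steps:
$u{\left(R,c \right)} = \left(1 + R\right) \left(6 + c\right)$ ($u{\left(R,c \right)} = \left(6 + c\right) \left(1 + R\right) = \left(1 + R\right) \left(6 + c\right)$)
$W = 78$ ($W = \left(-1\right) \left(-78\right) = 78$)
$w = 32$ ($w = 7 + \left(\left(6 + 0 + 6 \cdot 2 + 2 \cdot 0\right) + 7 \cdot 1\right) = 7 + \left(\left(6 + 0 + 12 + 0\right) + 7\right) = 7 + \left(18 + 7\right) = 7 + 25 = 32$)
$107 W + w = 107 \cdot 78 + 32 = 8346 + 32 = 8378$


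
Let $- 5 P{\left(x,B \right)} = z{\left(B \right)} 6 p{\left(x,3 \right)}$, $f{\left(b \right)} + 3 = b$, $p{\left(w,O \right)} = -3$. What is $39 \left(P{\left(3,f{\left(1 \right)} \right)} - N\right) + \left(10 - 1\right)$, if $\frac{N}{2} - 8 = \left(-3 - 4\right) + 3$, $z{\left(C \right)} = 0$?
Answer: $-303$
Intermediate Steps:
$f{\left(b \right)} = -3 + b$
$N = 8$ ($N = 16 + 2 \left(\left(-3 - 4\right) + 3\right) = 16 + 2 \left(-7 + 3\right) = 16 + 2 \left(-4\right) = 16 - 8 = 8$)
$P{\left(x,B \right)} = 0$ ($P{\left(x,B \right)} = - \frac{0 \cdot 6 \left(-3\right)}{5} = - \frac{0 \left(-3\right)}{5} = \left(- \frac{1}{5}\right) 0 = 0$)
$39 \left(P{\left(3,f{\left(1 \right)} \right)} - N\right) + \left(10 - 1\right) = 39 \left(0 - 8\right) + \left(10 - 1\right) = 39 \left(0 - 8\right) + 9 = 39 \left(-8\right) + 9 = -312 + 9 = -303$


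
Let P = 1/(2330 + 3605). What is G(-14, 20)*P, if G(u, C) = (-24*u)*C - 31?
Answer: 6689/5935 ≈ 1.1270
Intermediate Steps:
P = 1/5935 ≈ 0.00016849
G(u, C) = -31 - 24*C*u (G(u, C) = -24*C*u - 31 = -31 - 24*C*u)
G(-14, 20)*P = (-31 - 24*20*(-14))*(1/5935) = (-31 + 6720)*(1/5935) = 6689*(1/5935) = 6689/5935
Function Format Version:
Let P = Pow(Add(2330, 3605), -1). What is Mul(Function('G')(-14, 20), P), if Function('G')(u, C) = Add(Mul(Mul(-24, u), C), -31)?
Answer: Rational(6689, 5935) ≈ 1.1270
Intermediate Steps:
P = Rational(1, 5935) (P = Pow(5935, -1) = Rational(1, 5935) ≈ 0.00016849)
Function('G')(u, C) = Add(-31, Mul(-24, C, u)) (Function('G')(u, C) = Add(Mul(-24, C, u), -31) = Add(-31, Mul(-24, C, u)))
Mul(Function('G')(-14, 20), P) = Mul(Add(-31, Mul(-24, 20, -14)), Rational(1, 5935)) = Mul(Add(-31, 6720), Rational(1, 5935)) = Mul(6689, Rational(1, 5935)) = Rational(6689, 5935)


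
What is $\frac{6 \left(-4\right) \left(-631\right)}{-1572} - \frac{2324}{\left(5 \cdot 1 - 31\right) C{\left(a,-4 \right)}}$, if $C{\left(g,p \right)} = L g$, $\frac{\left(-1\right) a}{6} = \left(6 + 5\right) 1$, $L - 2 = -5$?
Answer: $- \frac{1548083}{168597} \approx -9.1821$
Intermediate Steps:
$L = -3$ ($L = 2 - 5 = -3$)
$a = -66$ ($a = - 6 \left(6 + 5\right) 1 = - 6 \cdot 11 \cdot 1 = \left(-6\right) 11 = -66$)
$C{\left(g,p \right)} = - 3 g$
$\frac{6 \left(-4\right) \left(-631\right)}{-1572} - \frac{2324}{\left(5 \cdot 1 - 31\right) C{\left(a,-4 \right)}} = \frac{6 \left(-4\right) \left(-631\right)}{-1572} - \frac{2324}{\left(5 \cdot 1 - 31\right) \left(\left(-3\right) \left(-66\right)\right)} = \left(-24\right) \left(-631\right) \left(- \frac{1}{1572}\right) - \frac{2324}{\left(5 - 31\right) 198} = 15144 \left(- \frac{1}{1572}\right) - \frac{2324}{\left(-26\right) 198} = - \frac{1262}{131} - \frac{2324}{-5148} = - \frac{1262}{131} - - \frac{581}{1287} = - \frac{1262}{131} + \frac{581}{1287} = - \frac{1548083}{168597}$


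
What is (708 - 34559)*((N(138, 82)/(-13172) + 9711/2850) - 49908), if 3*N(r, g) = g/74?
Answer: 1173222351552609223/694493700 ≈ 1.6893e+9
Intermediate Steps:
N(r, g) = g/222 (N(r, g) = (g/74)/3 = g/222)
(708 - 34559)*((N(138, 82)/(-13172) + 9711/2850) - 49908) = (708 - 34559)*((((1/222)*82)/(-13172) + 9711/2850) - 49908) = -33851*(((41/111)*(-1/13172) + 9711*(1/2850)) - 49908) = -33851*((-41/1462092 + 3237/950) - 49908) = -33851*(2366376427/694493700 - 49908) = -33851*(-34658425203173/694493700) = 1173222351552609223/694493700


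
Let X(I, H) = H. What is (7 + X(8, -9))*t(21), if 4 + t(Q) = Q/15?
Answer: 26/5 ≈ 5.2000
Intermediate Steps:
t(Q) = -4 + Q/15
(7 + X(8, -9))*t(21) = (7 - 9)*(-4 + (1/15)*21) = -2*(-4 + 7/5) = -2*(-13/5) = 26/5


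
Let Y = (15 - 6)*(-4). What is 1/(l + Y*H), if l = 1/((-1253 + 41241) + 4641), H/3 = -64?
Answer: 44629/308475649 ≈ 0.00014468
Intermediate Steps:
H = -192 (H = 3*(-64) = -192)
Y = -36 (Y = 9*(-4) = -36)
l = 1/44629 (l = 1/(39988 + 4641) = 1/44629 ≈ 2.2407e-5)
1/(l + Y*H) = 1/(1/44629 - 36*(-192)) = 1/(1/44629 + 6912) = 1/(308475649/44629) = 44629/308475649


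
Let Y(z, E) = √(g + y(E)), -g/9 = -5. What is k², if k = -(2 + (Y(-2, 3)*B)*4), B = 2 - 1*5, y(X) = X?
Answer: 6916 - 192*√3 ≈ 6583.4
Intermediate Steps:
g = 45 (g = -9*(-5) = 45)
Y(z, E) = √(45 + E)
B = -3 (B = 2 - 5 = -3)
k = -2 + 48*√3 (k = -(2 + (√(45 + 3)*(-3))*4) = -(2 + (√48*(-3))*4) = -(2 + ((4*√3)*(-3))*4) = -(2 - 12*√3*4) = -(2 - 48*√3) = -2 + 48*√3 ≈ 81.138)
k² = (-2 + 48*√3)²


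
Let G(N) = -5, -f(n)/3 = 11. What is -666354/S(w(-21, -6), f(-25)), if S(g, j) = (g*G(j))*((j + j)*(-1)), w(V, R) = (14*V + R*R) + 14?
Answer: -111059/13420 ≈ -8.2756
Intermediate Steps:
f(n) = -33 (f(n) = -3*11 = -33)
w(V, R) = 14 + R² + 14*V (w(V, R) = (14*V + R²) + 14 = (R² + 14*V) + 14 = 14 + R² + 14*V)
S(g, j) = 10*g*j (S(g, j) = (g*(-5))*((j + j)*(-1)) = (-5*g)*((2*j)*(-1)) = (-5*g)*(-2*j) = 10*g*j)
-666354/S(w(-21, -6), f(-25)) = -666354*(-1/(330*(14 + (-6)² + 14*(-21)))) = -666354*(-1/(330*(14 + 36 - 294))) = -666354/(10*(-244)*(-33)) = -666354/80520 = -666354*1/80520 = -111059/13420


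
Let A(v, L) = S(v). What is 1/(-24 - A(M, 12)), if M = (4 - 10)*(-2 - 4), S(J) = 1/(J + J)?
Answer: -72/1729 ≈ -0.041643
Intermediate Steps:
S(J) = 1/(2*J)
M = 36 (M = -6*(-6) = 36)
A(v, L) = 1/(2*v)
1/(-24 - A(M, 12)) = 1/(-24 - 1/(2*36)) = 1/(-24 - 1*1/72) = 1/(-24 - 1/72) = 1/(-1729/72) = -72/1729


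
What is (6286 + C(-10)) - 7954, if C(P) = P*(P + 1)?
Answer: -1578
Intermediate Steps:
C(P) = P*(1 + P)
(6286 + C(-10)) - 7954 = (6286 - 10*(1 - 10)) - 7954 = (6286 - 10*(-9)) - 7954 = (6286 + 90) - 7954 = 6376 - 7954 = -1578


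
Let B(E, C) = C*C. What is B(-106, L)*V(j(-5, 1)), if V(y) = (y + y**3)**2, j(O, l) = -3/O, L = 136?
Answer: 192432384/15625 ≈ 12316.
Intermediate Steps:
B(E, C) = C**2
B(-106, L)*V(j(-5, 1)) = 136**2*((-3/(-5))**2*(1 + (-3/(-5))**2)**2) = 18496*((-3*(-1/5))**2*(1 + (-3*(-1/5))**2)**2) = 18496*((3/5)**2*(1 + (3/5)**2)**2) = 18496*(9*(1 + 9/25)**2/25) = 18496*(9*(34/25)**2/25) = 18496*((9/25)*(1156/625)) = 18496*(10404/15625) = 192432384/15625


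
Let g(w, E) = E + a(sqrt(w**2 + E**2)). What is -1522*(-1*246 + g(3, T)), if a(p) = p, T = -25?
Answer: 412462 - 1522*sqrt(634) ≈ 3.7414e+5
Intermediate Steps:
g(w, E) = E + sqrt(E**2 + w**2) (g(w, E) = E + sqrt(w**2 + E**2) = E + sqrt(E**2 + w**2))
-1522*(-1*246 + g(3, T)) = -1522*(-1*246 + (-25 + sqrt((-25)**2 + 3**2))) = -1522*(-246 + (-25 + sqrt(625 + 9))) = -1522*(-246 + (-25 + sqrt(634))) = -1522*(-271 + sqrt(634)) = 412462 - 1522*sqrt(634)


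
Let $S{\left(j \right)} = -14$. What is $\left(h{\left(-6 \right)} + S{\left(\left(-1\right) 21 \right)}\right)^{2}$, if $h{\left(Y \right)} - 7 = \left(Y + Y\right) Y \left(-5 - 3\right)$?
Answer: $339889$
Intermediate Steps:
$h{\left(Y \right)} = 7 - 16 Y^{2}$ ($h{\left(Y \right)} = 7 + \left(Y + Y\right) Y \left(-5 - 3\right) = 7 + 2 Y Y \left(-8\right) = 7 + 2 Y \left(- 8 Y\right) = 7 - 16 Y^{2}$)
$\left(h{\left(-6 \right)} + S{\left(\left(-1\right) 21 \right)}\right)^{2} = \left(\left(7 - 16 \left(-6\right)^{2}\right) - 14\right)^{2} = \left(\left(7 - 576\right) - 14\right)^{2} = \left(-569 - 14\right)^{2} = \left(-583\right)^{2} = 339889$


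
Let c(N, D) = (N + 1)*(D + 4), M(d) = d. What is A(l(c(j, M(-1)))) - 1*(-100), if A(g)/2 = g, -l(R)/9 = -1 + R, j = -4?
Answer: 280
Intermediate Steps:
c(N, D) = (1 + N)*(4 + D)
l(R) = 9 - 9*R (l(R) = -9*(-1 + R) = 9 - 9*R)
A(g) = 2*g
A(l(c(j, M(-1)))) - 1*(-100) = 2*(9 - 9*(4 - 1 + 4*(-4) - 1*(-4))) - 1*(-100) = 2*(9 - 9*(4 - 1 - 16 + 4)) + 100 = 2*(9 - 9*(-9)) + 100 = 2*(9 + 81) + 100 = 2*90 + 100 = 180 + 100 = 280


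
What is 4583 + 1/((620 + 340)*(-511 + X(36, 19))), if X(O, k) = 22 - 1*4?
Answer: 2169042239/473280 ≈ 4583.0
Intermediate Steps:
X(O, k) = 18 (X(O, k) = 22 - 4 = 18)
4583 + 1/((620 + 340)*(-511 + X(36, 19))) = 4583 + 1/((620 + 340)*(-511 + 18)) = 4583 + 1/(960*(-493)) = 4583 + 1/(-473280) = 4583 - 1/473280 = 2169042239/473280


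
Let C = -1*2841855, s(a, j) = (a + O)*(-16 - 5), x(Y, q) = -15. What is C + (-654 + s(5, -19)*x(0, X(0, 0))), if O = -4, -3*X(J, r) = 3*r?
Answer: -2842194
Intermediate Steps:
X(J, r) = -r
s(a, j) = 84 - 21*a (s(a, j) = (a - 4)*(-16 - 5) = (-4 + a)*(-21) = 84 - 21*a)
C = -2841855
C + (-654 + s(5, -19)*x(0, X(0, 0))) = -2841855 + (-654 + (84 - 21*5)*(-15)) = -2841855 + (-654 + (84 - 105)*(-15)) = -2841855 + (-654 - 21*(-15)) = -2841855 + (-654 + 315) = -2841855 - 339 = -2842194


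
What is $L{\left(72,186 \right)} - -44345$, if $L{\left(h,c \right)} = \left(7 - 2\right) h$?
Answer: $44705$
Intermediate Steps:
$L{\left(h,c \right)} = 5 h$
$L{\left(72,186 \right)} - -44345 = 5 \cdot 72 - -44345 = 360 + 44345 = 44705$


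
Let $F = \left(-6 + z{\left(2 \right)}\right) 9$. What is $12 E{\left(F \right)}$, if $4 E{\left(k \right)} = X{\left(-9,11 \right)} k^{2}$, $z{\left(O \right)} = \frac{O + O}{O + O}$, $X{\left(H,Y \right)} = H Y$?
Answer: $-601425$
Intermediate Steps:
$z{\left(O \right)} = 1$ ($z{\left(O \right)} = \frac{2 O}{2 O} = 2 O \frac{1}{2 O} = 1$)
$F = -45$ ($F = \left(-6 + 1\right) 9 = \left(-5\right) 9 = -45$)
$E{\left(k \right)} = - \frac{99 k^{2}}{4}$ ($E{\left(k \right)} = \frac{\left(-9\right) 11 k^{2}}{4} = \frac{\left(-99\right) k^{2}}{4} = - \frac{99 k^{2}}{4}$)
$12 E{\left(F \right)} = 12 \left(- \frac{99 \left(-45\right)^{2}}{4}\right) = 12 \left(\left(- \frac{99}{4}\right) 2025\right) = 12 \left(- \frac{200475}{4}\right) = -601425$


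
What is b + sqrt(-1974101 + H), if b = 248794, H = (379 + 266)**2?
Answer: 248794 + 38*I*sqrt(1079) ≈ 2.4879e+5 + 1248.2*I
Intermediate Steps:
H = 416025 (H = 645**2 = 416025)
b + sqrt(-1974101 + H) = 248794 + sqrt(-1974101 + 416025) = 248794 + sqrt(-1558076) = 248794 + 38*I*sqrt(1079)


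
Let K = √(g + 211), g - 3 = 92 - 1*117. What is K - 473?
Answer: -473 + 3*√21 ≈ -459.25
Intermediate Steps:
g = -22 (g = 3 + (92 - 1*117) = 3 + (92 - 117) = 3 - 25 = -22)
K = 3*√21 (K = √(-22 + 211) = √189 = 3*√21 ≈ 13.748)
K - 473 = 3*√21 - 473 = -473 + 3*√21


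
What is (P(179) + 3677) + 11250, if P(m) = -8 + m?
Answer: 15098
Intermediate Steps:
(P(179) + 3677) + 11250 = ((-8 + 179) + 3677) + 11250 = (171 + 3677) + 11250 = 3848 + 11250 = 15098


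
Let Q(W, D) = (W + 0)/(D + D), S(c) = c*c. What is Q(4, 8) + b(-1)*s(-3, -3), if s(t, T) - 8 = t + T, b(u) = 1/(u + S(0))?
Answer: -7/4 ≈ -1.7500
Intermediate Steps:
S(c) = c²
Q(W, D) = W/(2*D) (Q(W, D) = W/((2*D)) = W*(1/(2*D)) = W/(2*D))
b(u) = 1/u (b(u) = 1/(u + 0²) = 1/(u + 0) = 1/u)
s(t, T) = 8 + T + t (s(t, T) = 8 + (t + T) = 8 + (T + t) = 8 + T + t)
Q(4, 8) + b(-1)*s(-3, -3) = (½)*4/8 + (8 - 3 - 3)/(-1) = (½)*4*(⅛) - 1*2 = ¼ - 2 = -7/4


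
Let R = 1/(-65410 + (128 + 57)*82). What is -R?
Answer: 1/50240 ≈ 1.9904e-5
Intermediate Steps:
R = -1/50240 (R = 1/(-65410 + 185*82) = 1/(-65410 + 15170) = 1/(-50240) = -1/50240 ≈ -1.9904e-5)
-R = -1*(-1/50240) = 1/50240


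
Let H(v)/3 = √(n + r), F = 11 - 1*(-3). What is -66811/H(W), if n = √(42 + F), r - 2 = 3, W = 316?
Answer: -66811/(3*√(5 + 2*√14)) ≈ -6303.2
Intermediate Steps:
F = 14 (F = 11 + 3 = 14)
r = 5 (r = 2 + 3 = 5)
n = 2*√14 (n = √(42 + 14) = √56 = 2*√14 ≈ 7.4833)
H(v) = 3*√(5 + 2*√14) (H(v) = 3*√(2*√14 + 5) = 3*√(5 + 2*√14))
-66811/H(W) = -66811*1/(3*√(5 + 2*√14)) = -66811/(3*√(5 + 2*√14))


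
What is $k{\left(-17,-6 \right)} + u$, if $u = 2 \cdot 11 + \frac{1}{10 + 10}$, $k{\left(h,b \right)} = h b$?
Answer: $\frac{2481}{20} \approx 124.05$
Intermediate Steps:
$k{\left(h,b \right)} = b h$
$u = \frac{441}{20}$ ($u = 22 + \frac{1}{20} = \frac{441}{20} \approx 22.05$)
$k{\left(-17,-6 \right)} + u = \left(-6\right) \left(-17\right) + \frac{441}{20} = 102 + \frac{441}{20} = \frac{2481}{20}$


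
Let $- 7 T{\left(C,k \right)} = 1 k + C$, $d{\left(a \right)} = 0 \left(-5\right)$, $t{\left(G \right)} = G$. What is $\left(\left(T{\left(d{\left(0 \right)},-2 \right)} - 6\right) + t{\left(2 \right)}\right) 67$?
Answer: $- \frac{1742}{7} \approx -248.86$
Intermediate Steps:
$d{\left(a \right)} = 0$
$T{\left(C,k \right)} = - \frac{C}{7} - \frac{k}{7}$ ($T{\left(C,k \right)} = - \frac{1 k + C}{7} = - \frac{k + C}{7} = - \frac{C + k}{7} = - \frac{C}{7} - \frac{k}{7}$)
$\left(\left(T{\left(d{\left(0 \right)},-2 \right)} - 6\right) + t{\left(2 \right)}\right) 67 = \left(\left(\left(\left(- \frac{1}{7}\right) 0 - - \frac{2}{7}\right) - 6\right) + 2\right) 67 = \left(\left(\left(0 + \frac{2}{7}\right) - 6\right) + 2\right) 67 = \left(\left(\frac{2}{7} - 6\right) + 2\right) 67 = \left(- \frac{40}{7} + 2\right) 67 = \left(- \frac{26}{7}\right) 67 = - \frac{1742}{7}$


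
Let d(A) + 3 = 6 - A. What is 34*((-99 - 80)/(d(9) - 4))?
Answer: 3043/5 ≈ 608.60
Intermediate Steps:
d(A) = 3 - A (d(A) = -3 + (6 - A) = 3 - A)
34*((-99 - 80)/(d(9) - 4)) = 34*((-99 - 80)/((3 - 1*9) - 4)) = 34*(-179/((3 - 9) - 4)) = 34*(-179/(-6 - 4)) = 34*(-179/(-10)) = 34*(-179*(-⅒)) = 34*(179/10) = 3043/5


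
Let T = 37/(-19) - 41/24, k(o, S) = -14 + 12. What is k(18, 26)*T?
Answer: 1667/228 ≈ 7.3114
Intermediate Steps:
k(o, S) = -2
T = -1667/456 (T = 37*(-1/19) - 41*1/24 = -37/19 - 41/24 = -1667/456 ≈ -3.6557)
k(18, 26)*T = -2*(-1667/456) = 1667/228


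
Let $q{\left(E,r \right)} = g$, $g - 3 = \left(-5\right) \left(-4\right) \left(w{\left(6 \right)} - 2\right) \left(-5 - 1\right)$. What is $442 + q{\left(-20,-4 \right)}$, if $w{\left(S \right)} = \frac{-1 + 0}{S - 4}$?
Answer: $745$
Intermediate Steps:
$w{\left(S \right)} = - \frac{1}{-4 + S}$
$g = 303$ ($g = 3 + \left(-5\right) \left(-4\right) \left(- \frac{1}{-4 + 6} - 2\right) \left(-5 - 1\right) = 3 + 20 \left(- \frac{1}{2} - 2\right) \left(-6\right) = 3 + 20 \left(\left(- \frac{5}{2}\right) \left(-6\right)\right) = 3 + 20 \cdot 15 = 3 + 300 = 303$)
$q{\left(E,r \right)} = 303$
$442 + q{\left(-20,-4 \right)} = 442 + 303 = 745$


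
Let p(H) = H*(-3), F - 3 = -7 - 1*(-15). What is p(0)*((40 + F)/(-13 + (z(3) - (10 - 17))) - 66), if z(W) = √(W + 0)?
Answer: 0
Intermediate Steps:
F = 11 (F = 3 + (-7 - 1*(-15)) = 3 + (-7 + 15) = 3 + 8 = 11)
z(W) = √W
p(H) = -3*H
p(0)*((40 + F)/(-13 + (z(3) - (10 - 17))) - 66) = (-3*0)*((40 + 11)/(-13 + (√3 - (10 - 17))) - 66) = 0*(51/(-13 + (√3 - 1*(-7))) - 66) = 0*(51/(-13 + (√3 + 7)) - 66) = 0*(51/(-13 + (7 + √3)) - 66) = 0*(51/(-6 + √3) - 66) = 0*(-66 + 51/(-6 + √3)) = 0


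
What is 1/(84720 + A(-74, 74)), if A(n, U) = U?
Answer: 1/84794 ≈ 1.1793e-5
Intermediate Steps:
1/(84720 + A(-74, 74)) = 1/(84720 + 74) = 1/84794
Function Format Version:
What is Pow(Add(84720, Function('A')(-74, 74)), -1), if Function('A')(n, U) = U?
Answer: Rational(1, 84794) ≈ 1.1793e-5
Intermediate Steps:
Pow(Add(84720, Function('A')(-74, 74)), -1) = Pow(Add(84720, 74), -1) = Pow(84794, -1) = Rational(1, 84794)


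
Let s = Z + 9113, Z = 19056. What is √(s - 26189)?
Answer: 6*√55 ≈ 44.497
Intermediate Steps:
s = 28169 (s = 19056 + 9113 = 28169)
√(s - 26189) = √(28169 - 26189) = √1980 = 6*√55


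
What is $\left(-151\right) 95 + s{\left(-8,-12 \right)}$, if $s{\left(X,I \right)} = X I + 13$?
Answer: $-14236$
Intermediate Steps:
$s{\left(X,I \right)} = 13 + I X$ ($s{\left(X,I \right)} = I X + 13 = 13 + I X$)
$\left(-151\right) 95 + s{\left(-8,-12 \right)} = \left(-151\right) 95 + \left(13 - -96\right) = -14345 + \left(13 + 96\right) = -14345 + 109 = -14236$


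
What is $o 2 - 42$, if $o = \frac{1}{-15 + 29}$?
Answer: $- \frac{293}{7} \approx -41.857$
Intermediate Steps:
$o = \frac{1}{14} \approx 0.071429$
$o 2 - 42 = \frac{1}{14} \cdot 2 - 42 = \frac{1}{7} - 42 = - \frac{293}{7}$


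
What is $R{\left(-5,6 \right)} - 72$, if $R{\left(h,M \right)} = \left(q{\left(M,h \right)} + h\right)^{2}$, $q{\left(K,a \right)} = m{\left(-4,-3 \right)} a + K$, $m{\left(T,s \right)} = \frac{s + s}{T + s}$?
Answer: $- \frac{2999}{49} \approx -61.204$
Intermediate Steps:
$m{\left(T,s \right)} = \frac{2 s}{T + s}$
$q{\left(K,a \right)} = K + \frac{6 a}{7}$ ($q{\left(K,a \right)} = 2 \left(-3\right) \frac{1}{-4 - 3} a + K = 2 \left(-3\right) \frac{1}{-7} a + K = 2 \left(-3\right) \left(- \frac{1}{7}\right) a + K = \frac{6 a}{7} + K = K + \frac{6 a}{7}$)
$R{\left(h,M \right)} = \left(M + \frac{13 h}{7}\right)^{2}$ ($R{\left(h,M \right)} = \left(\left(M + \frac{6 h}{7}\right) + h\right)^{2} = \left(M + \frac{13 h}{7}\right)^{2}$)
$R{\left(-5,6 \right)} - 72 = \frac{\left(7 \cdot 6 + 13 \left(-5\right)\right)^{2}}{49} - 72 = \frac{\left(42 - 65\right)^{2}}{49} - 72 = \frac{\left(-23\right)^{2}}{49} - 72 = \frac{1}{49} \cdot 529 - 72 = \frac{529}{49} - 72 = - \frac{2999}{49}$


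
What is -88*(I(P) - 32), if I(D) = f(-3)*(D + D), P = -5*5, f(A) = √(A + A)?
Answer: 2816 + 4400*I*√6 ≈ 2816.0 + 10778.0*I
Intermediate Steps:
f(A) = √2*√A (f(A) = √(2*A) = √2*√A)
P = -25
I(D) = 2*I*D*√6 (I(D) = (√2*√(-3))*(D + D) = (√2*(I*√3))*(2*D) = (I*√6)*(2*D) = 2*I*D*√6)
-88*(I(P) - 32) = -88*(2*I*(-25)*√6 - 32) = -88*(-50*I*√6 - 32) = -88*(-32 - 50*I*√6) = 2816 + 4400*I*√6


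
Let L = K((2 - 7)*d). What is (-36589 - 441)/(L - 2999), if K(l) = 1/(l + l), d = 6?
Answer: 2221800/179941 ≈ 12.347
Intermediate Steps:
K(l) = 1/(2*l)
L = -1/60 (L = 1/(2*(((2 - 7)*6))) = 1/(2*((-5*6))) = (½)/(-30) = (½)*(-1/30) = -1/60 ≈ -0.016667)
(-36589 - 441)/(L - 2999) = (-36589 - 441)/(-1/60 - 2999) = -37030/(-179941/60) = -37030*(-60/179941) = 2221800/179941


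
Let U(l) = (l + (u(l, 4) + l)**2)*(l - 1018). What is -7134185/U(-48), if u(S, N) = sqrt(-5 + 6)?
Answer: 7134185/2303626 ≈ 3.0969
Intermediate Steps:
u(S, N) = 1 (u(S, N) = sqrt(1) = 1)
U(l) = (-1018 + l)*(l + (1 + l)**2) (U(l) = (l + (1 + l)**2)*(l - 1018) = (l + (1 + l)**2)*(-1018 + l) = (-1018 + l)*(l + (1 + l)**2))
-7134185/U(-48) = -7134185/(-1018 + (-48)**3 - 3053*(-48) - 1015*(-48)**2) = -7134185/(-1018 - 110592 + 146544 - 1015*2304) = -7134185/(-1018 - 110592 + 146544 - 2338560) = -7134185/(-2303626) = -7134185*(-1/2303626) = 7134185/2303626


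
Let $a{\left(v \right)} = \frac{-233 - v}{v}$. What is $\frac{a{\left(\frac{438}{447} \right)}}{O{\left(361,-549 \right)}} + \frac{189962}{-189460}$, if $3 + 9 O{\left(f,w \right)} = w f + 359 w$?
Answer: $- \frac{454312962254}{455582762845} \approx -0.99721$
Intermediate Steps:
$a{\left(v \right)} = \frac{-233 - v}{v}$
$O{\left(f,w \right)} = - \frac{1}{3} + \frac{359 w}{9} + \frac{f w}{9}$ ($O{\left(f,w \right)} = - \frac{1}{3} + \frac{w f + 359 w}{9} = - \frac{1}{3} + \frac{f w + 359 w}{9} = - \frac{1}{3} + \frac{359 w + f w}{9} = - \frac{1}{3} + \left(\frac{359 w}{9} + \frac{f w}{9}\right) = - \frac{1}{3} + \frac{359 w}{9} + \frac{f w}{9}$)
$\frac{a{\left(\frac{438}{447} \right)}}{O{\left(361,-549 \right)}} + \frac{189962}{-189460} = \frac{\frac{1}{438 \cdot \frac{1}{447}} \left(-233 - \frac{438}{447}\right)}{- \frac{1}{3} + \frac{359}{9} \left(-549\right) + \frac{1}{9} \cdot 361 \left(-549\right)} + \frac{189962}{-189460} = \frac{\frac{1}{438 \cdot \frac{1}{447}} \left(-233 - 438 \cdot \frac{1}{447}\right)}{- \frac{1}{3} - 21899 - 22021} + 189962 \left(- \frac{1}{189460}\right) = \frac{\frac{1}{\frac{146}{149}} \left(-233 - \frac{146}{149}\right)}{- \frac{131761}{3}} - \frac{94981}{94730} = \frac{149 \left(-233 - \frac{146}{149}\right)}{146} \left(- \frac{3}{131761}\right) - \frac{94981}{94730} = \frac{149}{146} \left(- \frac{34863}{149}\right) \left(- \frac{3}{131761}\right) - \frac{94981}{94730} = \left(- \frac{34863}{146}\right) \left(- \frac{3}{131761}\right) - \frac{94981}{94730} = \frac{104589}{19237106} - \frac{94981}{94730} = - \frac{454312962254}{455582762845}$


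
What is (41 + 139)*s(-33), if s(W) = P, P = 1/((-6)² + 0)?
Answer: 5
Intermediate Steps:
P = 1/36 (P = 1/(36 + 0) = 1/36 ≈ 0.027778)
s(W) = 1/36
(41 + 139)*s(-33) = (41 + 139)*(1/36) = 180*(1/36) = 5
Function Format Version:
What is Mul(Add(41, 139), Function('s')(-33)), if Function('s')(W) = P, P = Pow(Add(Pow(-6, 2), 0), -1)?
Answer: 5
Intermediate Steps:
P = Rational(1, 36) (P = Pow(Add(36, 0), -1) = Pow(36, -1) = Rational(1, 36) ≈ 0.027778)
Function('s')(W) = Rational(1, 36)
Mul(Add(41, 139), Function('s')(-33)) = Mul(Add(41, 139), Rational(1, 36)) = Mul(180, Rational(1, 36)) = 5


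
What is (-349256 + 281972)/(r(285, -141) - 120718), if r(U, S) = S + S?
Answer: 16821/30250 ≈ 0.55607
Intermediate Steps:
r(U, S) = 2*S
(-349256 + 281972)/(r(285, -141) - 120718) = (-349256 + 281972)/(2*(-141) - 120718) = -67284/(-282 - 120718) = -67284/(-121000) = -67284*(-1/121000) = 16821/30250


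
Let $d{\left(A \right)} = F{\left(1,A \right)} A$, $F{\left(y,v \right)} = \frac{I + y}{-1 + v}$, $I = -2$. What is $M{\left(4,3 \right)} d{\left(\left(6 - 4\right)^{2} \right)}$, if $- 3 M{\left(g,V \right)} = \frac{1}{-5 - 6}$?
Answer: $- \frac{4}{99} \approx -0.040404$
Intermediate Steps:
$F{\left(y,v \right)} = \frac{-2 + y}{-1 + v}$
$d{\left(A \right)} = - \frac{A}{-1 + A}$ ($d{\left(A \right)} = \frac{-2 + 1}{-1 + A} A = \frac{1}{-1 + A} \left(-1\right) A = - \frac{1}{-1 + A} A = - \frac{A}{-1 + A}$)
$M{\left(g,V \right)} = \frac{1}{33}$ ($M{\left(g,V \right)} = - \frac{1}{3 \left(-5 - 6\right)} = - \frac{1}{3 \left(-11\right)} = \left(- \frac{1}{3}\right) \left(- \frac{1}{11}\right) = \frac{1}{33}$)
$M{\left(4,3 \right)} d{\left(\left(6 - 4\right)^{2} \right)} = \frac{\left(-1\right) \left(6 - 4\right)^{2} \frac{1}{-1 + \left(6 - 4\right)^{2}}}{33} = \frac{\left(-1\right) 2^{2} \frac{1}{-1 + 2^{2}}}{33} = \frac{\left(-1\right) 4 \frac{1}{-1 + 4}}{33} = \frac{\left(-1\right) 4 \cdot \frac{1}{3}}{33} = \frac{1}{33} \left(- \frac{4}{3}\right) = - \frac{4}{99}$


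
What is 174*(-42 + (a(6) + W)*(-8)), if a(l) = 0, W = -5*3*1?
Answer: 13572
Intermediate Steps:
W = -15 (W = -15*1 = -15)
174*(-42 + (a(6) + W)*(-8)) = 174*(-42 + (0 - 15)*(-8)) = 174*(-42 - 15*(-8)) = 174*(-42 + 120) = 174*78 = 13572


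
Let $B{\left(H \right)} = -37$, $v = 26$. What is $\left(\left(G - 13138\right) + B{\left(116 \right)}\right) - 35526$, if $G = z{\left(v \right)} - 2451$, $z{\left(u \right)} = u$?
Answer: $-51126$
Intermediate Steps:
$G = -2425$ ($G = 26 - 2451 = -2425$)
$\left(\left(G - 13138\right) + B{\left(116 \right)}\right) - 35526 = \left(\left(-2425 - 13138\right) - 37\right) - 35526 = \left(-15563 - 37\right) - 35526 = -15600 - 35526 = -51126$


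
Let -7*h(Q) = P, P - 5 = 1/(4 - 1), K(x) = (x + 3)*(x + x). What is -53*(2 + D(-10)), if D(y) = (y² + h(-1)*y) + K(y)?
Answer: -277826/21 ≈ -13230.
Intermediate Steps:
K(x) = 2*x*(3 + x) (K(x) = (3 + x)*(2*x) = 2*x*(3 + x))
P = 16/3 (P = 5 + 1/(4 - 1) = 5 + 1/3 = 5 + ⅓ = 16/3 ≈ 5.3333)
h(Q) = -16/21 (h(Q) = -⅐*16/3 = -16/21)
D(y) = y² - 16*y/21 + 2*y*(3 + y) (D(y) = (y² - 16*y/21) + 2*y*(3 + y) = y² - 16*y/21 + 2*y*(3 + y))
-53*(2 + D(-10)) = -53*(2 + (1/21)*(-10)*(110 + 63*(-10))) = -53*(2 + (1/21)*(-10)*(110 - 630)) = -53*(2 + (1/21)*(-10)*(-520)) = -53*(2 + 5200/21) = -53*5242/21 = -277826/21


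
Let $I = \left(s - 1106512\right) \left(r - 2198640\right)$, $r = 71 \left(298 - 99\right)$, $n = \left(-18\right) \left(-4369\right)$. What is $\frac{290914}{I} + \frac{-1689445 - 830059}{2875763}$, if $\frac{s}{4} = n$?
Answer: $- \frac{2179383617149894077}{2487549919324234996} \approx -0.87612$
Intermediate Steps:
$n = 78642$
$s = 314568$ ($s = 4 \cdot 78642 = 314568$)
$r = 14129$ ($r = 71 \cdot 199 = 14129$)
$I = 1730010379384$ ($I = \left(314568 - 1106512\right) \left(14129 - 2198640\right) = \left(-791944\right) \left(-2184511\right) = 1730010379384$)
$\frac{290914}{I} + \frac{-1689445 - 830059}{2875763} = \frac{290914}{1730010379384} + \frac{-1689445 - 830059}{2875763} = 290914 \cdot \frac{1}{1730010379384} - \frac{2519504}{2875763} = \frac{145457}{865005189692} - \frac{2519504}{2875763} = - \frac{2179383617149894077}{2487549919324234996}$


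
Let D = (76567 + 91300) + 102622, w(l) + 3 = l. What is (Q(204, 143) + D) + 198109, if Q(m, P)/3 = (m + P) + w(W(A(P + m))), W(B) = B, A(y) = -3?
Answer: 469621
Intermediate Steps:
w(l) = -3 + l
D = 270489 (D = 167867 + 102622 = 270489)
Q(m, P) = -18 + 3*P + 3*m (Q(m, P) = 3*((m + P) + (-3 - 3)) = 3*((P + m) - 6) = 3*(-6 + P + m) = -18 + 3*P + 3*m)
(Q(204, 143) + D) + 198109 = ((-18 + 3*143 + 3*204) + 270489) + 198109 = ((-18 + 429 + 612) + 270489) + 198109 = (1023 + 270489) + 198109 = 271512 + 198109 = 469621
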